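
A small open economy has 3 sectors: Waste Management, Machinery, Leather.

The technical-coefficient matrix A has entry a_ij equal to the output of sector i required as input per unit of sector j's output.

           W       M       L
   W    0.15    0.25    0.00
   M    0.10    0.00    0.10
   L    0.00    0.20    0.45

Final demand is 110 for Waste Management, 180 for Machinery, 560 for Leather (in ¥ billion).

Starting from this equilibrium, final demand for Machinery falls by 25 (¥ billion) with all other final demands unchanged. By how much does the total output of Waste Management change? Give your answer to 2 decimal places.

I − A =
  [   0.85    -0.25     0.00]
  [  -0.10     1.00    -0.10]
  [   0.00    -0.20     0.55]
Cofactors of I−A, C_ij = (−1)^(i+j)·(minor ij) (rows/columns in the sector order above):
  C_11 = (1.00)(0.55) − (-0.10)(-0.20) = 0.5300
  C_12 = −[(-0.10)(0.55) − (-0.10)(0.00)] = 0.0550
  C_13 = (-0.10)(-0.20) − (1.00)(0.00) = 0.0200
  C_21 = −[(-0.25)(0.55) − (0.00)(-0.20)] = 0.1375
  C_22 = (0.85)(0.55) − (0.00)(0.00) = 0.4675
  C_23 = −[(0.85)(-0.20) − (-0.25)(0.00)] = 0.1700
  C_31 = (-0.25)(-0.10) − (0.00)(1.00) = 0.0250
  C_32 = −[(0.85)(-0.10) − (0.00)(-0.10)] = 0.0850
  C_33 = (0.85)(1.00) − (-0.25)(-0.10) = 0.8250
det(I−A) = Σ_j (I−A)_1j·C_1j = (0.85)(0.5300) + (-0.25)(0.0550) + (0.00)(0.0200) = 0.43675
adj(I−A) = Cᵀ =
  [ 0.5300   0.1375   0.0250]
  [ 0.0550   0.4675   0.0850]
  [ 0.0200   0.1700   0.8250]
(I − A)⁻¹ = adj(I−A) / det(I−A) ≈
  [   1.2135     0.3148     0.0572]
  [   0.1259     1.0704     0.1946]
  [   0.0458     0.3892     1.8890]
Δx = (I − A)⁻¹ Δd with Δd having -25 in the Machinery component and 0 elsewhere.
So Δx_W = L_WM · (-25), where L_WM = adj(I−A)_WM / det(I−A) = 0.1375 / 0.43675.
Δx_W = 0.1375 × (-25) / 0.43675 = -3.4375 / 0.43675 ≈ -7.87.

Δx_W = -7.87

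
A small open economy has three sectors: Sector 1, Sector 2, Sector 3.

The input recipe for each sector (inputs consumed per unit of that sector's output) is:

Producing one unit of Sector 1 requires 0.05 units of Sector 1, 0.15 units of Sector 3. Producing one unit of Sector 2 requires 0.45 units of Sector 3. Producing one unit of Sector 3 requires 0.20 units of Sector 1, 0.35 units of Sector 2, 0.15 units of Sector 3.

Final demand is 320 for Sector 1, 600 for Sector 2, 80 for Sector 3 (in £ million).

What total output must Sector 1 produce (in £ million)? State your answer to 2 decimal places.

x_1 = 464.42

I − A =
  [   0.95     0.00    -0.20]
  [   0.00     1.00    -0.35]
  [  -0.15    -0.45     0.85]
Cofactors of I−A, C_ij = (−1)^(i+j)·(minor ij) (rows/columns in the sector order above):
  C_11 = (1.00)(0.85) − (-0.35)(-0.45) = 0.6925
  C_12 = −[(0.00)(0.85) − (-0.35)(-0.15)] = 0.0525
  C_13 = (0.00)(-0.45) − (1.00)(-0.15) = 0.1500
  C_21 = −[(0.00)(0.85) − (-0.20)(-0.45)] = 0.0900
  C_22 = (0.95)(0.85) − (-0.20)(-0.15) = 0.7775
  C_23 = −[(0.95)(-0.45) − (0.00)(-0.15)] = 0.4275
  C_31 = (0.00)(-0.35) − (-0.20)(1.00) = 0.2000
  C_32 = −[(0.95)(-0.35) − (-0.20)(0.00)] = 0.3325
  C_33 = (0.95)(1.00) − (0.00)(0.00) = 0.9500
det(I−A) = Σ_j (I−A)_1j·C_1j = (0.95)(0.6925) + (0.00)(0.0525) + (-0.20)(0.1500) = 0.627875
adj(I−A) = Cᵀ =
  [ 0.6925   0.0900   0.2000]
  [ 0.0525   0.7775   0.3325]
  [ 0.1500   0.4275   0.9500]
(I − A)⁻¹ = adj(I−A) / det(I−A) ≈
  [   1.1029     0.1433     0.3185]
  [   0.0836     1.2383     0.5296]
  [   0.2389     0.6809     1.5130]
x = (I − A)⁻¹ d = adj(I−A)·d / det(I−A), with det(I−A) = 0.627875:
  x_1 = (0.6925·320 + 0.0900·600 + 0.2000·80) / 0.627875 = 291.60 / 0.627875 ≈ 464.42
  x_2 = (0.0525·320 + 0.7775·600 + 0.3325·80) / 0.627875 = 509.90 / 0.627875 ≈ 812.10
  x_3 = (0.1500·320 + 0.4275·600 + 0.9500·80) / 0.627875 = 380.50 / 0.627875 ≈ 606.01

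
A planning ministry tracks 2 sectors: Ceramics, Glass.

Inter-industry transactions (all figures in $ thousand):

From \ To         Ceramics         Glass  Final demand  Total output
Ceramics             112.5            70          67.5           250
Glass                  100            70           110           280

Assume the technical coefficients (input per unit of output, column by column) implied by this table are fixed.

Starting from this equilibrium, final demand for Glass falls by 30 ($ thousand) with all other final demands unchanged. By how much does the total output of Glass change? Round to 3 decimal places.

Technical coefficients a_ij = z_ij / X_j:
  a_11 = 112.5/250 = 0.45, a_21 = 100/250 = 0.40
  a_12 = 70/280 = 0.25, a_22 = 70/280 = 0.25
I − A =
  [   0.55    -0.25]
  [  -0.40     0.75]
det(I−A) = (0.55)(0.75) − (-0.25)(-0.40) = 0.3125
adj(I−A) = [[0.75, 0.25], [0.40, 0.55]]
(I − A)⁻¹ = adj(I−A) / det(I−A) ≈
  [   2.4000     0.8000]
  [   1.2800     1.7600]
Δx = (I − A)⁻¹ Δd with Δd having -30 in the Glass component and 0 elsewhere.
So Δx_2 = L_22 · (-30), where L_22 = adj(I−A)_22 / det(I−A) = 0.55 / 0.3125.
Δx_2 = 0.55 × (-30) / 0.3125 = -16.50 / 0.3125 = -52.800.

Δx_2 = -52.800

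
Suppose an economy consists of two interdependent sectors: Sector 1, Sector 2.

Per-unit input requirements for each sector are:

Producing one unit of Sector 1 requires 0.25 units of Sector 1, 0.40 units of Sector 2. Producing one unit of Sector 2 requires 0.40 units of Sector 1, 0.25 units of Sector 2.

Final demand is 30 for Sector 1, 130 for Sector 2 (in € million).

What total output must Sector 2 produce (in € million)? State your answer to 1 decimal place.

I − A =
  [   0.75    -0.40]
  [  -0.40     0.75]
det(I−A) = (0.75)(0.75) − (-0.40)(-0.40) = 0.4025
adj(I−A) = [[0.75, 0.40], [0.40, 0.75]]
(I − A)⁻¹ = adj(I−A) / det(I−A) ≈
  [   1.8634     0.9938]
  [   0.9938     1.8634]
x = (I − A)⁻¹ d = adj(I−A)·d / det(I−A), with det(I−A) = 0.4025:
  x_1 = (0.75·30 + 0.40·130) / 0.4025 = 74.50 / 0.4025 ≈ 185.1
  x_2 = (0.40·30 + 0.75·130) / 0.4025 = 109.50 / 0.4025 ≈ 272.0

x_2 = 272.0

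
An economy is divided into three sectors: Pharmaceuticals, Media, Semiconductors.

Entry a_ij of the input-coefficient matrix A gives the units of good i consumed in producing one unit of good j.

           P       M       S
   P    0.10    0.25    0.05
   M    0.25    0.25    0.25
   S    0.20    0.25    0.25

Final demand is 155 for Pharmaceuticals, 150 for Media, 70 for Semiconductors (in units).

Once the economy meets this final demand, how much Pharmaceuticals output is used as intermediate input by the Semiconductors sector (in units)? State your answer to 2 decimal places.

I − A =
  [   0.90    -0.25    -0.05]
  [  -0.25     0.75    -0.25]
  [  -0.20    -0.25     0.75]
Cofactors of I−A, C_ij = (−1)^(i+j)·(minor ij) (rows/columns in the sector order above):
  C_11 = (0.75)(0.75) − (-0.25)(-0.25) = 0.5000
  C_12 = −[(-0.25)(0.75) − (-0.25)(-0.20)] = 0.2375
  C_13 = (-0.25)(-0.25) − (0.75)(-0.20) = 0.2125
  C_21 = −[(-0.25)(0.75) − (-0.05)(-0.25)] = 0.2000
  C_22 = (0.90)(0.75) − (-0.05)(-0.20) = 0.6650
  C_23 = −[(0.90)(-0.25) − (-0.25)(-0.20)] = 0.2750
  C_31 = (-0.25)(-0.25) − (-0.05)(0.75) = 0.1000
  C_32 = −[(0.90)(-0.25) − (-0.05)(-0.25)] = 0.2375
  C_33 = (0.90)(0.75) − (-0.25)(-0.25) = 0.6125
det(I−A) = Σ_j (I−A)_1j·C_1j = (0.90)(0.5000) + (-0.25)(0.2375) + (-0.05)(0.2125) = 0.3800
adj(I−A) = Cᵀ =
  [ 0.5000   0.2000   0.1000]
  [ 0.2375   0.6650   0.2375]
  [ 0.2125   0.2750   0.6125]
(I − A)⁻¹ = adj(I−A) / det(I−A) ≈
  [   1.3158     0.5263     0.2632]
  [   0.6250     1.7500     0.6250]
  [   0.5592     0.7237     1.6118]
First solve x = (I − A)⁻¹ d = adj(I−A)·d / det(I−A); in particular x_S = (0.2125·155 + 0.2750·150 + 0.6125·70) / 0.3800 = 117.0625 / 0.3800 ≈ 308.0592.
Intermediate flow from P to S: z_PS = a_PS · x_S = 0.05 × 117.0625 / 0.3800 = 5.853125 / 0.3800 ≈ 15.40.

z_PS = 15.40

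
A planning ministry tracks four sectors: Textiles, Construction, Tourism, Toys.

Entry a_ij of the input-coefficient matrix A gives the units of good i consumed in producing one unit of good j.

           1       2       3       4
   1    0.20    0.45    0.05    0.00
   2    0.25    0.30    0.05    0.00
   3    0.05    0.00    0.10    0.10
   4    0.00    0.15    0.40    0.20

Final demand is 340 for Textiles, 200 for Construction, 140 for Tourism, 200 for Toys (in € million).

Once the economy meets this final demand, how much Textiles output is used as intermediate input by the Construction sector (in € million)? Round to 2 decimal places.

I − A =
  [   0.80    -0.45    -0.05     0.00]
  [  -0.25     0.70    -0.05     0.00]
  [  -0.05     0.00     0.90    -0.10]
  [   0.00    -0.15    -0.40     0.80]
Compute the cofactors C_ij = (−1)^(i+j)·(3×3 minor ij) of I−A; the adjugate is their transpose:
adj(I−A) = Cᵀ =
  [ 0.475250   0.306750   0.046000   0.005750]
  [ 0.172000   0.542000   0.042000   0.005250]
  [ 0.031750   0.030000   0.358000   0.044750]
  [ 0.048125   0.116625   0.186875   0.399875]
det(I−A) = Σ_j (I−A)_1j·C_1j = (0.80)(0.475250) + (-0.45)(0.172000) + (-0.05)(0.031750) + (0.00)(0.048125) = 0.3012125
(I − A)⁻¹ = adj(I−A) / det(I−A) ≈
  [   1.5778     1.0184     0.1527     0.0191]
  [   0.5710     1.7994     0.1394     0.0174]
  [   0.1054     0.0996     1.1885     0.1486]
  [   0.1598     0.3872     0.6204     1.3276]
First solve x = (I − A)⁻¹ d = adj(I−A)·d / det(I−A); in particular x_2 = (0.172000·340 + 0.542000·200 + 0.042000·140 + 0.005250·200) / 0.3012125 = 173.81 / 0.3012125 ≈ 577.0345.
Intermediate flow from 1 to 2: z_12 = a_12 · x_2 = 0.45 × 173.81 / 0.3012125 = 78.2145 / 0.3012125 ≈ 259.67.

z_12 = 259.67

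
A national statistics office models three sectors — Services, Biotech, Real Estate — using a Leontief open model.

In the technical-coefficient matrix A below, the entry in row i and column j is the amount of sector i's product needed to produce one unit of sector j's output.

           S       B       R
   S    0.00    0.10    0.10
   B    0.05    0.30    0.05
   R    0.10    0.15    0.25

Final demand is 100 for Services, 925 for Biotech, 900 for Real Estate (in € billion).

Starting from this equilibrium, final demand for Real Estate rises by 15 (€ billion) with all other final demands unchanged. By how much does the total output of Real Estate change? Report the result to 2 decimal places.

Δx_R = 20.62

I − A =
  [   1.00    -0.10    -0.10]
  [  -0.05     0.70    -0.05]
  [  -0.10    -0.15     0.75]
Cofactors of I−A, C_ij = (−1)^(i+j)·(minor ij) (rows/columns in the sector order above):
  C_11 = (0.70)(0.75) − (-0.05)(-0.15) = 0.5175
  C_12 = −[(-0.05)(0.75) − (-0.05)(-0.10)] = 0.0425
  C_13 = (-0.05)(-0.15) − (0.70)(-0.10) = 0.0775
  C_21 = −[(-0.10)(0.75) − (-0.10)(-0.15)] = 0.0900
  C_22 = (1.00)(0.75) − (-0.10)(-0.10) = 0.7400
  C_23 = −[(1.00)(-0.15) − (-0.10)(-0.10)] = 0.1600
  C_31 = (-0.10)(-0.05) − (-0.10)(0.70) = 0.0750
  C_32 = −[(1.00)(-0.05) − (-0.10)(-0.05)] = 0.0550
  C_33 = (1.00)(0.70) − (-0.10)(-0.05) = 0.6950
det(I−A) = Σ_j (I−A)_1j·C_1j = (1.00)(0.5175) + (-0.10)(0.0425) + (-0.10)(0.0775) = 0.5055
adj(I−A) = Cᵀ =
  [ 0.5175   0.0900   0.0750]
  [ 0.0425   0.7400   0.0550]
  [ 0.0775   0.1600   0.6950]
(I − A)⁻¹ = adj(I−A) / det(I−A) ≈
  [   1.0237     0.1780     0.1484]
  [   0.0841     1.4639     0.1088]
  [   0.1533     0.3165     1.3749]
Δx = (I − A)⁻¹ Δd with Δd having +15 in the Real Estate component and 0 elsewhere.
So Δx_R = L_RR · (+15), where L_RR = adj(I−A)_RR / det(I−A) = 0.6950 / 0.5055.
Δx_R = 0.6950 × (+15) / 0.5055 = 10.425 / 0.5055 ≈ 20.62.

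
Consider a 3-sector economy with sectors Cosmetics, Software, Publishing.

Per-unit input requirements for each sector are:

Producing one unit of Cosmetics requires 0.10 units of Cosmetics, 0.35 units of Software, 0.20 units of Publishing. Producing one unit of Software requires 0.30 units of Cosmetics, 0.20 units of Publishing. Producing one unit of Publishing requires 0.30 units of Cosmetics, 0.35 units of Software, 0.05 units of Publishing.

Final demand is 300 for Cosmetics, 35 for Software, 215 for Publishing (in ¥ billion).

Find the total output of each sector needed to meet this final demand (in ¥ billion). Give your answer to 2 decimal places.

I − A =
  [   0.90    -0.30    -0.30]
  [  -0.35     1.00    -0.35]
  [  -0.20    -0.20     0.95]
Cofactors of I−A, C_ij = (−1)^(i+j)·(minor ij) (rows/columns in the sector order above):
  C_11 = (1.00)(0.95) − (-0.35)(-0.20) = 0.8800
  C_12 = −[(-0.35)(0.95) − (-0.35)(-0.20)] = 0.4025
  C_13 = (-0.35)(-0.20) − (1.00)(-0.20) = 0.2700
  C_21 = −[(-0.30)(0.95) − (-0.30)(-0.20)] = 0.3450
  C_22 = (0.90)(0.95) − (-0.30)(-0.20) = 0.7950
  C_23 = −[(0.90)(-0.20) − (-0.30)(-0.20)] = 0.2400
  C_31 = (-0.30)(-0.35) − (-0.30)(1.00) = 0.4050
  C_32 = −[(0.90)(-0.35) − (-0.30)(-0.35)] = 0.4200
  C_33 = (0.90)(1.00) − (-0.30)(-0.35) = 0.7950
det(I−A) = Σ_j (I−A)_1j·C_1j = (0.90)(0.8800) + (-0.30)(0.4025) + (-0.30)(0.2700) = 0.59025
adj(I−A) = Cᵀ =
  [ 0.8800   0.3450   0.4050]
  [ 0.4025   0.7950   0.4200]
  [ 0.2700   0.2400   0.7950]
(I − A)⁻¹ = adj(I−A) / det(I−A) ≈
  [   1.4909     0.5845     0.6861]
  [   0.6819     1.3469     0.7116]
  [   0.4574     0.4066     1.3469]
x = (I − A)⁻¹ d = adj(I−A)·d / det(I−A), with det(I−A) = 0.59025:
  x_1 = (0.8800·300 + 0.3450·35 + 0.4050·215) / 0.59025 = 363.15 / 0.59025 ≈ 615.25
  x_2 = (0.4025·300 + 0.7950·35 + 0.4200·215) / 0.59025 = 238.875 / 0.59025 ≈ 404.70
  x_3 = (0.2700·300 + 0.2400·35 + 0.7950·215) / 0.59025 = 260.325 / 0.59025 ≈ 441.04

x_1 = 615.25, x_2 = 404.70, x_3 = 441.04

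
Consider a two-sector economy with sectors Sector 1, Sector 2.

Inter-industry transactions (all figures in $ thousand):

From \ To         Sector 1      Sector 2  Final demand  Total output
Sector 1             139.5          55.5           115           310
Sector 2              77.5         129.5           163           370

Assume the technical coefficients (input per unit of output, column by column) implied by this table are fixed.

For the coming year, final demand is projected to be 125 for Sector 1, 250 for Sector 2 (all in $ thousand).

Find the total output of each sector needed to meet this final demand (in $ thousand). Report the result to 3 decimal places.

x_1 = 371.094, x_2 = 527.344

Technical coefficients a_ij = z_ij / X_j:
  a_11 = 139.5/310 = 0.45, a_21 = 77.5/310 = 0.25
  a_12 = 55.5/370 = 0.15, a_22 = 129.5/370 = 0.35
I − A =
  [   0.55    -0.15]
  [  -0.25     0.65]
det(I−A) = (0.55)(0.65) − (-0.15)(-0.25) = 0.3200
adj(I−A) = [[0.65, 0.15], [0.25, 0.55]]
(I − A)⁻¹ = adj(I−A) / det(I−A) ≈
  [   2.0313     0.4688]
  [   0.7813     1.7188]
x = (I − A)⁻¹ d = adj(I−A)·d / det(I−A), with det(I−A) = 0.3200:
  x_1 = (0.65·125 + 0.15·250) / 0.3200 = 118.75 / 0.3200 ≈ 371.094
  x_2 = (0.25·125 + 0.55·250) / 0.3200 = 168.75 / 0.3200 ≈ 527.344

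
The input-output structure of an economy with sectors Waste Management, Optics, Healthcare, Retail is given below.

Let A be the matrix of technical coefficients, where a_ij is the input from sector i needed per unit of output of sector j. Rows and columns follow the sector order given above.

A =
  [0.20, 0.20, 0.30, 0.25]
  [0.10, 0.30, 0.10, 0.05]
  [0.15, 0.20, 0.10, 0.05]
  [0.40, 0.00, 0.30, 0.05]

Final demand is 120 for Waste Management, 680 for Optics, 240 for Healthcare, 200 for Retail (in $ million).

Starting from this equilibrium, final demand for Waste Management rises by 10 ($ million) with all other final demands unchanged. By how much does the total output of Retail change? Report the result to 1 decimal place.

I − A =
  [   0.80    -0.20    -0.30    -0.25]
  [  -0.10     0.70    -0.10    -0.05]
  [  -0.15    -0.20     0.90    -0.05]
  [  -0.40     0.00    -0.30     0.95]
Compute the cofactors C_ij = (−1)^(i+j)·(3×3 minor ij) of I−A; the adjugate is their transpose:
adj(I−A) = Cᵀ =
  [ 0.56600   0.24000   0.27400   0.17600]
  [ 0.12050   0.52200   0.12000   0.06550]
  [ 0.13675   0.16450   0.43900   0.06775]
  [ 0.28150   0.15300   0.25400   0.42950]
det(I−A) = Σ_j (I−A)_1j·C_1j = (0.80)(0.56600) + (-0.20)(0.12050) + (-0.30)(0.13675) + (-0.25)(0.28150) = 0.3173
(I − A)⁻¹ = adj(I−A) / det(I−A) ≈
  [   1.7838     0.7564     0.8635     0.5547]
  [   0.3798     1.6451     0.3782     0.2064]
  [   0.4310     0.5184     1.3835     0.2135]
  [   0.8872     0.4822     0.8005     1.3536]
Δx = (I − A)⁻¹ Δd with Δd having +10 in the Waste Management component and 0 elsewhere.
So Δx_R = L_RW · (+10), where L_RW = adj(I−A)_RW / det(I−A) = 0.28150 / 0.3173.
Δx_R = 0.28150 × (+10) / 0.3173 = 2.815 / 0.3173 ≈ 8.9.

Δx_R = 8.9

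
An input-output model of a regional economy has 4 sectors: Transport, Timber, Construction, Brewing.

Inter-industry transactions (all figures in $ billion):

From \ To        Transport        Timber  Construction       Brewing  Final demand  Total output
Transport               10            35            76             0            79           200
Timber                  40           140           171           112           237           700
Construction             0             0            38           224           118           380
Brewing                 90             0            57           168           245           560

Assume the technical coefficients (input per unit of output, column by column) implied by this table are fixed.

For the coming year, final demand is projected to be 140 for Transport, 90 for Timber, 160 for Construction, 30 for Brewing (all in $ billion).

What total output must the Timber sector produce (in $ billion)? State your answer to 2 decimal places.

Technical coefficients a_ij = z_ij / X_j:
  a_11 = 10/200 = 0.05, a_21 = 40/200 = 0.20, a_31 = 0/200 = 0.00, a_41 = 90/200 = 0.45
  a_12 = 35/700 = 0.05, a_22 = 140/700 = 0.20, a_32 = 0/700 = 0.00, a_42 = 0/700 = 0.00
  a_13 = 76/380 = 0.20, a_23 = 171/380 = 0.45, a_33 = 38/380 = 0.10, a_43 = 57/380 = 0.15
  a_14 = 0/560 = 0.00, a_24 = 112/560 = 0.20, a_34 = 224/560 = 0.40, a_44 = 168/560 = 0.30
I − A =
  [   0.95    -0.05    -0.20     0.00]
  [  -0.20     0.80    -0.45    -0.20]
  [   0.00     0.00     0.90    -0.40]
  [  -0.45     0.00    -0.15     0.70]
Compute the cofactors C_ij = (−1)^(i+j)·(3×3 minor ij) of I−A; the adjugate is their transpose:
adj(I−A) = Cᵀ =
  [ 0.456000   0.028500   0.129250   0.082000]
  [ 0.276000   0.505500   0.373750   0.358000]
  [ 0.144000   0.009000   0.520500   0.300000]
  [ 0.324000   0.020250   0.194625   0.675000]
det(I−A) = Σ_j (I−A)_1j·C_1j = (0.95)(0.456000) + (-0.05)(0.276000) + (-0.20)(0.144000) + (0.00)(0.324000) = 0.3906
(I − A)⁻¹ = adj(I−A) / det(I−A) ≈
  [   1.1674     0.0730     0.3309     0.2099]
  [   0.7066     1.2942     0.9569     0.9165]
  [   0.3687     0.0230     1.3326     0.7680]
  [   0.8295     0.0518     0.4983     1.7281]
x = (I − A)⁻¹ d = adj(I−A)·d / det(I−A), with det(I−A) = 0.3906:
  x_1 = (0.456000·140 + 0.028500·90 + 0.129250·160 + 0.082000·30) / 0.3906 = 89.545 / 0.3906 ≈ 229.25
  x_2 = (0.276000·140 + 0.505500·90 + 0.373750·160 + 0.358000·30) / 0.3906 = 154.675 / 0.3906 ≈ 395.99
  x_3 = (0.144000·140 + 0.009000·90 + 0.520500·160 + 0.300000·30) / 0.3906 = 113.25 / 0.3906 ≈ 289.94
  x_4 = (0.324000·140 + 0.020250·90 + 0.194625·160 + 0.675000·30) / 0.3906 = 98.5725 / 0.3906 ≈ 252.36

x_2 = 395.99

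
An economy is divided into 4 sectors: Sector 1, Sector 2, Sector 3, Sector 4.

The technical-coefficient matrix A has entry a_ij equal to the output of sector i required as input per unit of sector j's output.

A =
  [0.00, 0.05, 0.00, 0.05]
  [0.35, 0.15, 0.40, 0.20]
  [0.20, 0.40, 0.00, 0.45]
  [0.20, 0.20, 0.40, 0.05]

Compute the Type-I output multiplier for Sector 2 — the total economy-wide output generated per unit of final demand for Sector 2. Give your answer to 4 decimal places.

m_2 = 4.6970

I − A =
  [   1.00    -0.05     0.00    -0.05]
  [  -0.35     0.85    -0.40    -0.20]
  [  -0.20    -0.40     1.00    -0.45]
  [  -0.20    -0.20    -0.40     0.95]
Compute the cofactors C_ij = (−1)^(i+j)·(3×3 minor ij) of I−A; the adjugate is their transpose:
adj(I−A) = Cᵀ =
  [ 0.394500   0.056500   0.044000   0.053500]
  [ 0.437500   0.756000   0.463000   0.401500]
  [ 0.410500   0.482000   0.736875   0.472125]
  [ 0.348000   0.374000   0.417000   0.668500]
det(I−A) = Σ_j (I−A)_1j·C_1j = (1.00)(0.394500) + (-0.05)(0.437500) + (0.00)(0.410500) + (-0.05)(0.348000) = 0.355225
(I − A)⁻¹ = adj(I−A) / det(I−A) ≈
  [   1.11056     0.15905     0.12387     0.15061]
  [   1.23161     2.12823     1.30340     1.13027]
  [   1.15561     1.35689     2.07439     1.32909]
  [   0.97966     1.05285     1.17390     1.88191]
The output multiplier for sector j is the column-j sum of the Leontief inverse (I − A)⁻¹ = adj(I−A) / det(I−A).
Column 2 of adj(I−A): (0.056500, 0.756000, 0.482000, 0.374000); det(I−A) = 0.355225.
m_2 = (0.056500 + 0.756000 + 0.482000 + 0.374000) / 0.355225 = 1.6685 / 0.355225 ≈ 4.6970.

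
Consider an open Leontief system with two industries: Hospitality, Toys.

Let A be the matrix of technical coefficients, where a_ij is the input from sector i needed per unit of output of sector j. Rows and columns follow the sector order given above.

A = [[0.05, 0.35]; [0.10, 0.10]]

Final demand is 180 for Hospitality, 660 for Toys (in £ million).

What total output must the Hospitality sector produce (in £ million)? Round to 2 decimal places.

I − A =
  [   0.95    -0.35]
  [  -0.10     0.90]
det(I−A) = (0.95)(0.90) − (-0.35)(-0.10) = 0.8200
adj(I−A) = [[0.90, 0.35], [0.10, 0.95]]
(I − A)⁻¹ = adj(I−A) / det(I−A) ≈
  [   1.0976     0.4268]
  [   0.1220     1.1585]
x = (I − A)⁻¹ d = adj(I−A)·d / det(I−A), with det(I−A) = 0.8200:
  x_1 = (0.90·180 + 0.35·660) / 0.8200 = 393.00 / 0.8200 ≈ 479.27
  x_2 = (0.10·180 + 0.95·660) / 0.8200 = 645.00 / 0.8200 ≈ 786.59

x_1 = 479.27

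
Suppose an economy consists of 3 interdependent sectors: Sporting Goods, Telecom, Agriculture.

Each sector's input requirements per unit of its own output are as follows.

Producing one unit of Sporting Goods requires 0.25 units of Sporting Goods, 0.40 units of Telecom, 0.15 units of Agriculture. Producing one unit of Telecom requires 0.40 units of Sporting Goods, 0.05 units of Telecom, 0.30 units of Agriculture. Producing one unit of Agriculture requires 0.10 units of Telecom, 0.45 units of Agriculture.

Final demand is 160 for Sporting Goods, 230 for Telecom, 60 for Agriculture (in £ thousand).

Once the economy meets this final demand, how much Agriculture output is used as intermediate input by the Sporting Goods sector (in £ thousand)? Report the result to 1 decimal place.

I − A =
  [   0.75    -0.40     0.00]
  [  -0.40     0.95    -0.10]
  [  -0.15    -0.30     0.55]
Cofactors of I−A, C_ij = (−1)^(i+j)·(minor ij) (rows/columns in the sector order above):
  C_11 = (0.95)(0.55) − (-0.10)(-0.30) = 0.4925
  C_12 = −[(-0.40)(0.55) − (-0.10)(-0.15)] = 0.2350
  C_13 = (-0.40)(-0.30) − (0.95)(-0.15) = 0.2625
  C_21 = −[(-0.40)(0.55) − (0.00)(-0.30)] = 0.2200
  C_22 = (0.75)(0.55) − (0.00)(-0.15) = 0.4125
  C_23 = −[(0.75)(-0.30) − (-0.40)(-0.15)] = 0.2850
  C_31 = (-0.40)(-0.10) − (0.00)(0.95) = 0.0400
  C_32 = −[(0.75)(-0.10) − (0.00)(-0.40)] = 0.0750
  C_33 = (0.75)(0.95) − (-0.40)(-0.40) = 0.5525
det(I−A) = Σ_j (I−A)_1j·C_1j = (0.75)(0.4925) + (-0.40)(0.2350) + (0.00)(0.2625) = 0.275375
adj(I−A) = Cᵀ =
  [ 0.4925   0.2200   0.0400]
  [ 0.2350   0.4125   0.0750]
  [ 0.2625   0.2850   0.5525]
(I − A)⁻¹ = adj(I−A) / det(I−A) ≈
  [   1.7885     0.7989     0.1453]
  [   0.8534     1.4980     0.2724]
  [   0.9532     1.0350     2.0064]
First solve x = (I − A)⁻¹ d = adj(I−A)·d / det(I−A); in particular x_S = (0.4925·160 + 0.2200·230 + 0.0400·60) / 0.275375 = 131.80 / 0.275375 ≈ 478.620.
Intermediate flow from A to S: z_AS = a_AS · x_S = 0.15 × 131.80 / 0.275375 = 19.77 / 0.275375 ≈ 71.8.

z_AS = 71.8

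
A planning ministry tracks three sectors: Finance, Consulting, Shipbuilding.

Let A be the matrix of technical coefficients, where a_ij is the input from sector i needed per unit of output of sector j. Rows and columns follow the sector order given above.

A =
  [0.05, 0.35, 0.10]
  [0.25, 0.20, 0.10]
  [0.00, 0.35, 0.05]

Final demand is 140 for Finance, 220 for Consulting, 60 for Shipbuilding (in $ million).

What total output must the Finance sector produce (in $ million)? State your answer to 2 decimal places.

I − A =
  [   0.95    -0.35    -0.10]
  [  -0.25     0.80    -0.10]
  [   0.00    -0.35     0.95]
Cofactors of I−A, C_ij = (−1)^(i+j)·(minor ij) (rows/columns in the sector order above):
  C_11 = (0.80)(0.95) − (-0.10)(-0.35) = 0.7250
  C_12 = −[(-0.25)(0.95) − (-0.10)(0.00)] = 0.2375
  C_13 = (-0.25)(-0.35) − (0.80)(0.00) = 0.0875
  C_21 = −[(-0.35)(0.95) − (-0.10)(-0.35)] = 0.3675
  C_22 = (0.95)(0.95) − (-0.10)(0.00) = 0.9025
  C_23 = −[(0.95)(-0.35) − (-0.35)(0.00)] = 0.3325
  C_31 = (-0.35)(-0.10) − (-0.10)(0.80) = 0.1150
  C_32 = −[(0.95)(-0.10) − (-0.10)(-0.25)] = 0.1200
  C_33 = (0.95)(0.80) − (-0.35)(-0.25) = 0.6725
det(I−A) = Σ_j (I−A)_1j·C_1j = (0.95)(0.7250) + (-0.35)(0.2375) + (-0.10)(0.0875) = 0.596875
adj(I−A) = Cᵀ =
  [ 0.7250   0.3675   0.1150]
  [ 0.2375   0.9025   0.1200]
  [ 0.0875   0.3325   0.6725]
(I − A)⁻¹ = adj(I−A) / det(I−A) ≈
  [   1.2147     0.6157     0.1927]
  [   0.3979     1.5120     0.2010]
  [   0.1466     0.5571     1.1267]
x = (I − A)⁻¹ d = adj(I−A)·d / det(I−A), with det(I−A) = 0.596875:
  x_F = (0.7250·140 + 0.3675·220 + 0.1150·60) / 0.596875 = 189.25 / 0.596875 ≈ 317.07
  x_C = (0.2375·140 + 0.9025·220 + 0.1200·60) / 0.596875 = 239.00 / 0.596875 ≈ 400.42
  x_S = (0.0875·140 + 0.3325·220 + 0.6725·60) / 0.596875 = 125.75 / 0.596875 ≈ 210.68

x_F = 317.07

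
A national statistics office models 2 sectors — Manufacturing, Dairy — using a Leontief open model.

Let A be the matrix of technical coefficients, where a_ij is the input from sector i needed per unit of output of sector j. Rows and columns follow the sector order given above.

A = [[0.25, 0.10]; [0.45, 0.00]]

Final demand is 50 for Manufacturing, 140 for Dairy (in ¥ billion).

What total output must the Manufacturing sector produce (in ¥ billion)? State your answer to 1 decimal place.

x_M = 90.8

I − A =
  [   0.75    -0.10]
  [  -0.45     1.00]
det(I−A) = (0.75)(1.00) − (-0.10)(-0.45) = 0.7050
adj(I−A) = [[1.00, 0.10], [0.45, 0.75]]
(I − A)⁻¹ = adj(I−A) / det(I−A) ≈
  [   1.4184     0.1418]
  [   0.6383     1.0638]
x = (I − A)⁻¹ d = adj(I−A)·d / det(I−A), with det(I−A) = 0.7050:
  x_M = (1.00·50 + 0.10·140) / 0.7050 = 64.00 / 0.7050 ≈ 90.8
  x_D = (0.45·50 + 0.75·140) / 0.7050 = 127.50 / 0.7050 ≈ 180.9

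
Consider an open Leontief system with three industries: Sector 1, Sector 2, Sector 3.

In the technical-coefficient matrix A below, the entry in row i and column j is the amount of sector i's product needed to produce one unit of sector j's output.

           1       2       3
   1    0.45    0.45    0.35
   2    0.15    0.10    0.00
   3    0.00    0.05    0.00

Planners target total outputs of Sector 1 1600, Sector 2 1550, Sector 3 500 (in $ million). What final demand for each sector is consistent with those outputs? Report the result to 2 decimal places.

I − A =
  [   0.55    -0.45    -0.35]
  [  -0.15     0.90     0.00]
  [   0.00    -0.05     1.00]
d = (I − A) x:
  d_1 = (+0.55)·1600 + (-0.45)·1550 + (-0.35)·500 = 7.50
  d_2 = (-0.15)·1600 + (+0.90)·1550 + (+0.00)·500 = 1155.00
  d_3 = (+0.00)·1600 + (-0.05)·1550 + (+1.00)·500 = 422.50

d_1 = 7.50, d_2 = 1155.00, d_3 = 422.50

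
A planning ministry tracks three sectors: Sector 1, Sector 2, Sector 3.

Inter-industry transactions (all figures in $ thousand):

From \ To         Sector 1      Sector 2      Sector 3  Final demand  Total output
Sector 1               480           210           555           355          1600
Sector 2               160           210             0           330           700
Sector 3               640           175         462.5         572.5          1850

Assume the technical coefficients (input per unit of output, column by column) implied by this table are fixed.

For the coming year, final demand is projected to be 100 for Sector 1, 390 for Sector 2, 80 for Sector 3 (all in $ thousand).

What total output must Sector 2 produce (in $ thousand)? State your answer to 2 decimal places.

Technical coefficients a_ij = z_ij / X_j:
  a_11 = 480/1600 = 0.30, a_21 = 160/1600 = 0.10, a_31 = 640/1600 = 0.40
  a_12 = 210/700 = 0.30, a_22 = 210/700 = 0.30, a_32 = 175/700 = 0.25
  a_13 = 555/1850 = 0.30, a_23 = 0/1850 = 0.00, a_33 = 462.5/1850 = 0.25
I − A =
  [   0.70    -0.30    -0.30]
  [  -0.10     0.70     0.00]
  [  -0.40    -0.25     0.75]
Cofactors of I−A, C_ij = (−1)^(i+j)·(minor ij) (rows/columns in the sector order above):
  C_11 = (0.70)(0.75) − (0.00)(-0.25) = 0.5250
  C_12 = −[(-0.10)(0.75) − (0.00)(-0.40)] = 0.0750
  C_13 = (-0.10)(-0.25) − (0.70)(-0.40) = 0.3050
  C_21 = −[(-0.30)(0.75) − (-0.30)(-0.25)] = 0.3000
  C_22 = (0.70)(0.75) − (-0.30)(-0.40) = 0.4050
  C_23 = −[(0.70)(-0.25) − (-0.30)(-0.40)] = 0.2950
  C_31 = (-0.30)(0.00) − (-0.30)(0.70) = 0.2100
  C_32 = −[(0.70)(0.00) − (-0.30)(-0.10)] = 0.0300
  C_33 = (0.70)(0.70) − (-0.30)(-0.10) = 0.4600
det(I−A) = Σ_j (I−A)_1j·C_1j = (0.70)(0.5250) + (-0.30)(0.0750) + (-0.30)(0.3050) = 0.2535
adj(I−A) = Cᵀ =
  [ 0.5250   0.3000   0.2100]
  [ 0.0750   0.4050   0.0300]
  [ 0.3050   0.2950   0.4600]
(I − A)⁻¹ = adj(I−A) / det(I−A) ≈
  [   2.0710     1.1834     0.8284]
  [   0.2959     1.5976     0.1183]
  [   1.2032     1.1637     1.8146]
x = (I − A)⁻¹ d = adj(I−A)·d / det(I−A), with det(I−A) = 0.2535:
  x_1 = (0.5250·100 + 0.3000·390 + 0.2100·80) / 0.2535 = 186.30 / 0.2535 ≈ 734.91
  x_2 = (0.0750·100 + 0.4050·390 + 0.0300·80) / 0.2535 = 167.85 / 0.2535 ≈ 662.13
  x_3 = (0.3050·100 + 0.2950·390 + 0.4600·80) / 0.2535 = 182.35 / 0.2535 ≈ 719.33

x_2 = 662.13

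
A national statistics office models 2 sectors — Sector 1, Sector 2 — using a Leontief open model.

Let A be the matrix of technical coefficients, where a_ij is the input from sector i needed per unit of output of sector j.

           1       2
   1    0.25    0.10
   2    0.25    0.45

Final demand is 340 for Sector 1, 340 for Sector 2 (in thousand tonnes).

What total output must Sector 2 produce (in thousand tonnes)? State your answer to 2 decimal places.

I − A =
  [   0.75    -0.10]
  [  -0.25     0.55]
det(I−A) = (0.75)(0.55) − (-0.10)(-0.25) = 0.3875
adj(I−A) = [[0.55, 0.10], [0.25, 0.75]]
(I − A)⁻¹ = adj(I−A) / det(I−A) ≈
  [   1.4194     0.2581]
  [   0.6452     1.9355]
x = (I − A)⁻¹ d = adj(I−A)·d / det(I−A), with det(I−A) = 0.3875:
  x_1 = (0.55·340 + 0.10·340) / 0.3875 = 221.00 / 0.3875 ≈ 570.32
  x_2 = (0.25·340 + 0.75·340) / 0.3875 = 340.00 / 0.3875 ≈ 877.42

x_2 = 877.42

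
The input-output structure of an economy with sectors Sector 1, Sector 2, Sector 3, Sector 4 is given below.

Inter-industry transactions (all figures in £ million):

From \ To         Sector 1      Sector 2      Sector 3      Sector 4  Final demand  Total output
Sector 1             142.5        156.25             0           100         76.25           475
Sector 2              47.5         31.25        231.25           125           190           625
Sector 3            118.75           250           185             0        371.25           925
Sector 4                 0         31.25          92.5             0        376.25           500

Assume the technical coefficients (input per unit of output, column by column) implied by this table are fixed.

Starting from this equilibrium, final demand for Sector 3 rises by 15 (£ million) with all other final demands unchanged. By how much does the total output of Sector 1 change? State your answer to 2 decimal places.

Technical coefficients a_ij = z_ij / X_j:
  a_11 = 142.5/475 = 0.30, a_21 = 47.5/475 = 0.10, a_31 = 118.75/475 = 0.25, a_41 = 0/475 = 0.00
  a_12 = 156.25/625 = 0.25, a_22 = 31.25/625 = 0.05, a_32 = 250/625 = 0.40, a_42 = 31.25/625 = 0.05
  a_13 = 0/925 = 0.00, a_23 = 231.25/925 = 0.25, a_33 = 185/925 = 0.20, a_43 = 92.5/925 = 0.10
  a_14 = 100/500 = 0.20, a_24 = 125/500 = 0.25, a_34 = 0/500 = 0.00, a_44 = 0/500 = 0.00
I − A =
  [   0.70    -0.25     0.00    -0.20]
  [  -0.10     0.95    -0.25    -0.25]
  [  -0.25    -0.40     0.80     0.00]
  [   0.00    -0.05    -0.10     1.00]
Compute the cofactors C_ij = (−1)^(i+j)·(3×3 minor ij) of I−A; the adjugate is their transpose:
adj(I−A) = Cᵀ =
  [ 0.640000   0.216000   0.090250   0.182000]
  [ 0.148750   0.555000   0.194500   0.168500]
  [ 0.274375   0.345000   0.630250   0.141125]
  [ 0.034875   0.062250   0.072750   0.426375]
det(I−A) = Σ_j (I−A)_1j·C_1j = (0.70)(0.640000) + (-0.25)(0.148750) + (0.00)(0.274375) + (-0.20)(0.034875) = 0.4038375
(I − A)⁻¹ = adj(I−A) / det(I−A) ≈
  [   1.5848     0.5349     0.2235     0.4507]
  [   0.3683     1.3743     0.4816     0.4172]
  [   0.6794     0.8543     1.5607     0.3495]
  [   0.0864     0.1541     0.1801     1.0558]
Δx = (I − A)⁻¹ Δd with Δd having +15 in the Sector 3 component and 0 elsewhere.
So Δx_1 = L_13 · (+15), where L_13 = adj(I−A)_13 / det(I−A) = 0.090250 / 0.4038375.
Δx_1 = 0.090250 × (+15) / 0.4038375 = 1.35375 / 0.4038375 ≈ 3.35.

Δx_1 = 3.35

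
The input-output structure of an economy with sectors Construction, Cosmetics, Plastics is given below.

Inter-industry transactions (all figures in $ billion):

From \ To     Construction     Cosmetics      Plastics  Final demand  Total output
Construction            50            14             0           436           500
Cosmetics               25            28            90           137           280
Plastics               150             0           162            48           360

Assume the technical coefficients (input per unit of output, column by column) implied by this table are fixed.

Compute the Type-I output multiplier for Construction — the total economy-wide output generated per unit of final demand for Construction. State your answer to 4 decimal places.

m_1 = 1.9699

Technical coefficients a_ij = z_ij / X_j:
  a_11 = 50/500 = 0.10, a_21 = 25/500 = 0.05, a_31 = 150/500 = 0.30
  a_12 = 14/280 = 0.05, a_22 = 28/280 = 0.10, a_32 = 0/280 = 0.00
  a_13 = 0/360 = 0.00, a_23 = 90/360 = 0.25, a_33 = 162/360 = 0.45
I − A =
  [   0.90    -0.05     0.00]
  [  -0.05     0.90    -0.25]
  [  -0.30     0.00     0.55]
Cofactors of I−A, C_ij = (−1)^(i+j)·(minor ij) (rows/columns in the sector order above):
  C_11 = (0.90)(0.55) − (-0.25)(0.00) = 0.4950
  C_12 = −[(-0.05)(0.55) − (-0.25)(-0.30)] = 0.1025
  C_13 = (-0.05)(0.00) − (0.90)(-0.30) = 0.2700
  C_21 = −[(-0.05)(0.55) − (0.00)(0.00)] = 0.0275
  C_22 = (0.90)(0.55) − (0.00)(-0.30) = 0.4950
  C_23 = −[(0.90)(0.00) − (-0.05)(-0.30)] = 0.0150
  C_31 = (-0.05)(-0.25) − (0.00)(0.90) = 0.0125
  C_32 = −[(0.90)(-0.25) − (0.00)(-0.05)] = 0.2250
  C_33 = (0.90)(0.90) − (-0.05)(-0.05) = 0.8075
det(I−A) = Σ_j (I−A)_1j·C_1j = (0.90)(0.4950) + (-0.05)(0.1025) + (0.00)(0.2700) = 0.440375
adj(I−A) = Cᵀ =
  [ 0.4950   0.0275   0.0125]
  [ 0.1025   0.4950   0.2250]
  [ 0.2700   0.0150   0.8075]
(I − A)⁻¹ = adj(I−A) / det(I−A) ≈
  [   1.12404     0.06245     0.02838]
  [   0.23276     1.12404     0.51093]
  [   0.61311     0.03406     1.83366]
The output multiplier for sector j is the column-j sum of the Leontief inverse (I − A)⁻¹ = adj(I−A) / det(I−A).
Column 1 of adj(I−A): (0.4950, 0.1025, 0.2700); det(I−A) = 0.440375.
m_1 = (0.4950 + 0.1025 + 0.2700) / 0.440375 = 0.8675 / 0.440375 ≈ 1.9699.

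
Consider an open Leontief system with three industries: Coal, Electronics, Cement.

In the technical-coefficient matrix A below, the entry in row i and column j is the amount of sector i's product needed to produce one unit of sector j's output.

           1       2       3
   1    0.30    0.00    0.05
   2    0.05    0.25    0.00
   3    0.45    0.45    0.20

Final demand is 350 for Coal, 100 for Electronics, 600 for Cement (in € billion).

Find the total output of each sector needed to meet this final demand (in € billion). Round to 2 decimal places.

x_1 = 583.96, x_2 = 172.26, x_3 = 1175.37

I − A =
  [   0.70     0.00    -0.05]
  [  -0.05     0.75     0.00]
  [  -0.45    -0.45     0.80]
Cofactors of I−A, C_ij = (−1)^(i+j)·(minor ij) (rows/columns in the sector order above):
  C_11 = (0.75)(0.80) − (0.00)(-0.45) = 0.6000
  C_12 = −[(-0.05)(0.80) − (0.00)(-0.45)] = 0.0400
  C_13 = (-0.05)(-0.45) − (0.75)(-0.45) = 0.3600
  C_21 = −[(0.00)(0.80) − (-0.05)(-0.45)] = 0.0225
  C_22 = (0.70)(0.80) − (-0.05)(-0.45) = 0.5375
  C_23 = −[(0.70)(-0.45) − (0.00)(-0.45)] = 0.3150
  C_31 = (0.00)(0.00) − (-0.05)(0.75) = 0.0375
  C_32 = −[(0.70)(0.00) − (-0.05)(-0.05)] = 0.0025
  C_33 = (0.70)(0.75) − (0.00)(-0.05) = 0.5250
det(I−A) = Σ_j (I−A)_1j·C_1j = (0.70)(0.6000) + (0.00)(0.0400) + (-0.05)(0.3600) = 0.4020
adj(I−A) = Cᵀ =
  [ 0.6000   0.0225   0.0375]
  [ 0.0400   0.5375   0.0025]
  [ 0.3600   0.3150   0.5250]
(I − A)⁻¹ = adj(I−A) / det(I−A) ≈
  [   1.4925     0.0560     0.0933]
  [   0.0995     1.3371     0.0062]
  [   0.8955     0.7836     1.3060]
x = (I − A)⁻¹ d = adj(I−A)·d / det(I−A), with det(I−A) = 0.4020:
  x_1 = (0.6000·350 + 0.0225·100 + 0.0375·600) / 0.4020 = 234.75 / 0.4020 ≈ 583.96
  x_2 = (0.0400·350 + 0.5375·100 + 0.0025·600) / 0.4020 = 69.25 / 0.4020 ≈ 172.26
  x_3 = (0.3600·350 + 0.3150·100 + 0.5250·600) / 0.4020 = 472.50 / 0.4020 ≈ 1175.37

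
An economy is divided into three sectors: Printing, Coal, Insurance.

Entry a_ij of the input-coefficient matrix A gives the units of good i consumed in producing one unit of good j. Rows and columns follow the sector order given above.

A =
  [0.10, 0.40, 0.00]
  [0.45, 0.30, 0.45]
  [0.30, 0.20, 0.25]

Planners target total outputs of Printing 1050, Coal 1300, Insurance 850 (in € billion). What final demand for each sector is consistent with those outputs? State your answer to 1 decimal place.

d_1 = 425.0, d_2 = 55.0, d_3 = 62.5

I − A =
  [   0.90    -0.40     0.00]
  [  -0.45     0.70    -0.45]
  [  -0.30    -0.20     0.75]
d = (I − A) x:
  d_1 = (+0.90)·1050 + (-0.40)·1300 + (+0.00)·850 = 425.0
  d_2 = (-0.45)·1050 + (+0.70)·1300 + (-0.45)·850 = 55.0
  d_3 = (-0.30)·1050 + (-0.20)·1300 + (+0.75)·850 = 62.5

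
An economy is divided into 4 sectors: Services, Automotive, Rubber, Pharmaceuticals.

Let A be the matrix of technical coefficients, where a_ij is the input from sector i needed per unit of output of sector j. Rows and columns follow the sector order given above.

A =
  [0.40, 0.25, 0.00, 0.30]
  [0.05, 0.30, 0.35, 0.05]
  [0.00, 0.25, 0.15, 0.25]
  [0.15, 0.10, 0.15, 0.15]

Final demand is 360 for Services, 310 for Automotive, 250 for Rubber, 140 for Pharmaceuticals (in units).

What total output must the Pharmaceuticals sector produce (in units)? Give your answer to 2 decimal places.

x_P = 649.01

I − A =
  [   0.60    -0.25     0.00    -0.30]
  [  -0.05     0.70    -0.35    -0.05]
  [   0.00    -0.25     0.85    -0.25]
  [  -0.15    -0.10    -0.15     0.85]
Compute the cofactors C_ij = (−1)^(i+j)·(3×3 minor ij) of I−A; the adjugate is their transpose:
adj(I−A) = Cᵀ =
  [ 0.390250   0.208000   0.118250   0.184750]
  [ 0.053750   0.372750   0.169500   0.090750]
  [ 0.040000   0.140625   0.308500   0.113125]
  [ 0.082250   0.105375   0.095250   0.293875]
det(I−A) = Σ_j (I−A)_1j·C_1j = (0.60)(0.390250) + (-0.25)(0.053750) + (0.00)(0.040000) + (-0.30)(0.082250) = 0.1960375
(I − A)⁻¹ = adj(I−A) / det(I−A) ≈
  [   1.9907     1.0610     0.6032     0.9424]
  [   0.2742     1.9014     0.8646     0.4629]
  [   0.2040     0.7173     1.5737     0.5771]
  [   0.4196     0.5375     0.4859     1.4991]
x = (I − A)⁻¹ d = adj(I−A)·d / det(I−A), with det(I−A) = 0.1960375:
  x_S = (0.390250·360 + 0.208000·310 + 0.118250·250 + 0.184750·140) / 0.1960375 = 260.3975 / 0.1960375 ≈ 1328.30
  x_A = (0.053750·360 + 0.372750·310 + 0.169500·250 + 0.090750·140) / 0.1960375 = 189.9825 / 0.1960375 ≈ 969.11
  x_R = (0.040000·360 + 0.140625·310 + 0.308500·250 + 0.113125·140) / 0.1960375 = 150.95625 / 0.1960375 ≈ 770.04
  x_P = (0.082250·360 + 0.105375·310 + 0.095250·250 + 0.293875·140) / 0.1960375 = 127.23125 / 0.1960375 ≈ 649.01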